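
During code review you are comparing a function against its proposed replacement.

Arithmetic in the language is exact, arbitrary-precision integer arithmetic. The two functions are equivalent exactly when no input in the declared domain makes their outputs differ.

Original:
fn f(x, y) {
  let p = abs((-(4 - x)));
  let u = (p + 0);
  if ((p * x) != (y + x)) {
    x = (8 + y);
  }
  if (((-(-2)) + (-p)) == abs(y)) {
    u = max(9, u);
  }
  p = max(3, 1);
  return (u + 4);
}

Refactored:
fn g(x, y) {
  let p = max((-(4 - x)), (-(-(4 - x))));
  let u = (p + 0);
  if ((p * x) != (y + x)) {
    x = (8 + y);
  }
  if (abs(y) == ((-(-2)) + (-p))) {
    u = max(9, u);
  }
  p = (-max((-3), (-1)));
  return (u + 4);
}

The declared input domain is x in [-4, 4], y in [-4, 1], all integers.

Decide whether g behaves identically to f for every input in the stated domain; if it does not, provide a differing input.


Equivalent. The suspicious-looking change has no observable effect anywhere in the declared ranges.
Checked all 54 inputs in the declared domain: the outputs agree on every one.
Spot check at x=-1, y=-4 — f: p=5, then u=5, then ((p * x) != (y + x)) is false, then (((-(-2)) + (-p)) == abs(y)) is false, then p=3, then returns 9. g: p=5, then u=5, then ((p * x) != (y + x)) is false, then (abs(y) == ((-(-2)) + (-p))) is false, then p=1, then returns 9. Both give 9.
verdict: equivalent


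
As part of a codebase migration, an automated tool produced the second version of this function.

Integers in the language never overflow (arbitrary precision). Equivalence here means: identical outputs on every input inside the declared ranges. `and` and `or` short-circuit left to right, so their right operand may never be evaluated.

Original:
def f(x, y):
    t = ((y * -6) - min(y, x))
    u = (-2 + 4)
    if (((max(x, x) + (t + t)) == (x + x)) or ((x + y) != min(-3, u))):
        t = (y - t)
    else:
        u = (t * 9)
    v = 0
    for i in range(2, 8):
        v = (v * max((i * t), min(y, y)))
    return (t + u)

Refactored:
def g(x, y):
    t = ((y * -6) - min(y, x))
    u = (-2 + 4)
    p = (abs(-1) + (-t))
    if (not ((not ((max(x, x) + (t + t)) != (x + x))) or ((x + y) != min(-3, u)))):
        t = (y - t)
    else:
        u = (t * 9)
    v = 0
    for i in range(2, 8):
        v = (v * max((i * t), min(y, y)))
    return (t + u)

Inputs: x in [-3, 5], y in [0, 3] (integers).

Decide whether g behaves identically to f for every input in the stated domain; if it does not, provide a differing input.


Consider the input x=-3, y=0.
f: t := 3 | u := 2 | (((max(x, x) + (t + t)) == (x + x)) or ((x + y) != min(-3, u))): false | u := 27 | v := 0 | iter i=2: | v := 0 | iter i=3: | v := 0 | iter i=4: | v := 0 | iter i=5: | v := 0 | iter i=6: | v := 0 | iter i=7: | v := 0 | result 30
g: t := 3 | u := 2 | p := -2 | (not ((not ((max(x, x) + (t + t)) != (x + x))) or ((x + y) != min(-3, u)))): true | t := -3 | v := 0 | iter i=2: | v := 0 | iter i=3: | v := 0 | iter i=4: | v := 0 | iter i=5: | v := 0 | iter i=6: | v := 0 | iter i=7: | v := 0 | result -1
30 vs -1 — the two versions disagree here.
verdict: not equivalent; witness: x=-3, y=0


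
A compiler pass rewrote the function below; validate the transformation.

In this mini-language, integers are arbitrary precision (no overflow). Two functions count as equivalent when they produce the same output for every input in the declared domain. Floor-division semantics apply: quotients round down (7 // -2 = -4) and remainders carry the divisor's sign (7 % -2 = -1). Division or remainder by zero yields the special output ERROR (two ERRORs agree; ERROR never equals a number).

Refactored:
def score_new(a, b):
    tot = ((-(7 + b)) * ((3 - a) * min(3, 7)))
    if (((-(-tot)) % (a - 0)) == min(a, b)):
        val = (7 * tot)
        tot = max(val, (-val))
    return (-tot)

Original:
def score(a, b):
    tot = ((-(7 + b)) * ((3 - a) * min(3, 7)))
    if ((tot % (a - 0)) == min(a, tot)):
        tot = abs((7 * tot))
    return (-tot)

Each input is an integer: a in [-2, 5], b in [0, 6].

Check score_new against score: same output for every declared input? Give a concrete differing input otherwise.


The rewrite breaks on a=1, b=0, where the results are 42 and -294.
score: tot = -42; ((tot % (a - 0)) == min(a, tot)) -> false; return 42
score_new: tot = -42; (((-(-tot)) % (a - 0)) == min(a, b)) -> true; val = -294; tot = 294; return -294
verdict: not equivalent; witness: a=1, b=0


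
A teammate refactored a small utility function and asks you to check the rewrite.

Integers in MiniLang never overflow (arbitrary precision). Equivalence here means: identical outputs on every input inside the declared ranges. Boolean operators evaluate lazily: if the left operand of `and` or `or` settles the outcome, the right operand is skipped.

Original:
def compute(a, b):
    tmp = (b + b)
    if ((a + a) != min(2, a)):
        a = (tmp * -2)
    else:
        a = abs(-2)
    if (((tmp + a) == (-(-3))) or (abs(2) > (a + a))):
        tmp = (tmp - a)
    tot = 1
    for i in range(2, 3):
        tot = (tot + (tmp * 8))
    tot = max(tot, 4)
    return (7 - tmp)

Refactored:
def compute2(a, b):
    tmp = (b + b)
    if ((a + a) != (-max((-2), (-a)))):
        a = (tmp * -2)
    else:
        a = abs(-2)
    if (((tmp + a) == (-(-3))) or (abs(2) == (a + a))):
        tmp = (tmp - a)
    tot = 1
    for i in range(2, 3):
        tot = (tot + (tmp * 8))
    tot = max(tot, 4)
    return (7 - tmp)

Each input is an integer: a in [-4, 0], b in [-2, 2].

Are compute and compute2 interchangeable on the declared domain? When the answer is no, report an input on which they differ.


Take a=-4, b=1.
compute: tmp := 2 | ((a + a) != min(2, a)): true | a := -4 | (((tmp + a) == (-(-3))) or (abs(2) > (a + a))): true | tmp := 6 | tot := 1 | iter i=2: | tot := 49 | tot := 49 | result 1
compute2: tmp := 2 | ((a + a) != (-max((-2), (-a)))): true | a := -4 | (((tmp + a) == (-(-3))) or (abs(2) == (a + a))): false | tot := 1 | iter i=2: | tot := 17 | tot := 17 | result 5
1 != 5, so the rewrite changes behavior.
verdict: not equivalent; witness: a=-4, b=1


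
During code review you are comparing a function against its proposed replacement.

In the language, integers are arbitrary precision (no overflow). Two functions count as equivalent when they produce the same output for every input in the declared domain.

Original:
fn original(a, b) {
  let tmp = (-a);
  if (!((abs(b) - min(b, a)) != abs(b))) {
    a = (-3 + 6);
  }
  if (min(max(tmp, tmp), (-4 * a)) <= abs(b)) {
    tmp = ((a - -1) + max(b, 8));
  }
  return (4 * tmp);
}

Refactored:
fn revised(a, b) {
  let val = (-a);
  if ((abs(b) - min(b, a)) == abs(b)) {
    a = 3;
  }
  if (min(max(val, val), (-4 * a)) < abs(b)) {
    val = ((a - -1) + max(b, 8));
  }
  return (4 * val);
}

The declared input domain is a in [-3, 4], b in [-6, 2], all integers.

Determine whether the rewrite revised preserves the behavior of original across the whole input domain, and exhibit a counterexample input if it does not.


a=-3, b=-3 yields 24 from original but 12 from revised.
verdict: not equivalent; witness: a=-3, b=-3


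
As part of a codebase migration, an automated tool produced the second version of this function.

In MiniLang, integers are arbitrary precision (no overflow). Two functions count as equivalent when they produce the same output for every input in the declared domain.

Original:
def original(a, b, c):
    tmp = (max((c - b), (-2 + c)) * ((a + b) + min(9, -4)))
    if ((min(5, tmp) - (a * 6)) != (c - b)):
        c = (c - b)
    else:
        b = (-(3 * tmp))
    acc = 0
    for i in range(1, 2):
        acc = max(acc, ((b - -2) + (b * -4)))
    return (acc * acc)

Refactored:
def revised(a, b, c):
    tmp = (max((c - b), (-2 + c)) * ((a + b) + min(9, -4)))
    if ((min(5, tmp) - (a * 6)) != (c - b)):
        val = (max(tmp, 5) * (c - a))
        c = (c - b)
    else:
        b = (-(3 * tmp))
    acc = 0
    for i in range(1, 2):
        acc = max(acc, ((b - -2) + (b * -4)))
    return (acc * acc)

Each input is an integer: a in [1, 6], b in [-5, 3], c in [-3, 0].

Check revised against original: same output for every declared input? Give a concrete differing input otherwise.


The two versions differ — the changes include arithmetic usage differs, constant usage differs, statement counts differ, local variable names differ, min/max/abs usage differs.
Tracing a=6, b=-3, c=-1: original: tmp=-2, then ((min(5, tmp) - (a * 6)) != (c - b)) is true, then c=2, then acc=0, then (i=1), then acc=11, then returns 121 | revised: tmp=-2, then ((min(5, tmp) - (a * 6)) != (c - b)) is true, then val=-35, then c=2, then acc=0, then (i=1), then acc=11, then returns 121 — matching result 121.
Every one of the 216 inputs gives matching results.
verdict: equivalent


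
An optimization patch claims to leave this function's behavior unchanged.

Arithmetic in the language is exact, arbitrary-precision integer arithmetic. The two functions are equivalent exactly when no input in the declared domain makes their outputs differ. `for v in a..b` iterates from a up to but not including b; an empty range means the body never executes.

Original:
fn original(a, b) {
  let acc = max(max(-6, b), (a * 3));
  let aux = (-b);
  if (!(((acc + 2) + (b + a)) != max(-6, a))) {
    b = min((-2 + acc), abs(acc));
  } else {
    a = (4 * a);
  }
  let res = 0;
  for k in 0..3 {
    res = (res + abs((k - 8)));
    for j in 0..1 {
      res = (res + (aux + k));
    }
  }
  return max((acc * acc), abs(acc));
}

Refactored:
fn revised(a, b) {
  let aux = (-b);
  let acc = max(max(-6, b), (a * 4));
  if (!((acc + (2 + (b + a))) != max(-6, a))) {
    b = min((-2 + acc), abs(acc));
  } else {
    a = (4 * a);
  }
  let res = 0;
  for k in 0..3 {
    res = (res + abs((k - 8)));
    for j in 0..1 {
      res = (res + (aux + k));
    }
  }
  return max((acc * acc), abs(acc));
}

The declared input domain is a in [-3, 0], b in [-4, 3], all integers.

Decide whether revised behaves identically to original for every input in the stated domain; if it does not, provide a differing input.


a=-1, b=-4 yields 9 from original but 16 from revised.
verdict: not equivalent; witness: a=-1, b=-4


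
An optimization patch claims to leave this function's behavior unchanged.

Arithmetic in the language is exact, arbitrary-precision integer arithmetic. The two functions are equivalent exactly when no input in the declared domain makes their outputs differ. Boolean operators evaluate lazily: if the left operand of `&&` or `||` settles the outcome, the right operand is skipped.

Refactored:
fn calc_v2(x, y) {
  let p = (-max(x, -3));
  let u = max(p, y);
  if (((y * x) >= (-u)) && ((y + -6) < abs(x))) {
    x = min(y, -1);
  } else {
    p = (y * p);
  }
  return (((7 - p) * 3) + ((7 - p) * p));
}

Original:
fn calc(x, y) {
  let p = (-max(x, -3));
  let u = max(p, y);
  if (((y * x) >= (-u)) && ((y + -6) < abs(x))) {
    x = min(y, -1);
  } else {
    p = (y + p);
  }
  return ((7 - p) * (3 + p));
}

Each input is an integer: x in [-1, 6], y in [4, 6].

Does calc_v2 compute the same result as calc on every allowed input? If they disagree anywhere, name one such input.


x=0, y=6 yields 9 from calc but 21 from calc_v2.
verdict: not equivalent; witness: x=0, y=6


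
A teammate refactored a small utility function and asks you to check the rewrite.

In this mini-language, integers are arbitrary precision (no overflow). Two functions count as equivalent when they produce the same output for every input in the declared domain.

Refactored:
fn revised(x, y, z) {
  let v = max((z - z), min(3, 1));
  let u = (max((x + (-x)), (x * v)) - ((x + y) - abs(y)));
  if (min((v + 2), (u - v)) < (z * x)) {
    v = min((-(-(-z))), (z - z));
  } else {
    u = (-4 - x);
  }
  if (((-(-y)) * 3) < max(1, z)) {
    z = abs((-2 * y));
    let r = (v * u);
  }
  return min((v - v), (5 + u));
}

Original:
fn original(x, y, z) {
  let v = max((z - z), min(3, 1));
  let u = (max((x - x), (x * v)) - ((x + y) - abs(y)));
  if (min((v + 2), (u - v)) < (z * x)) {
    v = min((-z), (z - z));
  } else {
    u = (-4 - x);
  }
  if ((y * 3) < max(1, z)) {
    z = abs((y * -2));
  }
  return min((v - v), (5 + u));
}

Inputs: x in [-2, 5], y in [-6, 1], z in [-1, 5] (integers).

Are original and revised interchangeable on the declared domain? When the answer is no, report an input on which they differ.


Although statement counts differ, plus local variable names differ, plus arithmetic usage differs, 448/448 inputs agree.
verdict: equivalent


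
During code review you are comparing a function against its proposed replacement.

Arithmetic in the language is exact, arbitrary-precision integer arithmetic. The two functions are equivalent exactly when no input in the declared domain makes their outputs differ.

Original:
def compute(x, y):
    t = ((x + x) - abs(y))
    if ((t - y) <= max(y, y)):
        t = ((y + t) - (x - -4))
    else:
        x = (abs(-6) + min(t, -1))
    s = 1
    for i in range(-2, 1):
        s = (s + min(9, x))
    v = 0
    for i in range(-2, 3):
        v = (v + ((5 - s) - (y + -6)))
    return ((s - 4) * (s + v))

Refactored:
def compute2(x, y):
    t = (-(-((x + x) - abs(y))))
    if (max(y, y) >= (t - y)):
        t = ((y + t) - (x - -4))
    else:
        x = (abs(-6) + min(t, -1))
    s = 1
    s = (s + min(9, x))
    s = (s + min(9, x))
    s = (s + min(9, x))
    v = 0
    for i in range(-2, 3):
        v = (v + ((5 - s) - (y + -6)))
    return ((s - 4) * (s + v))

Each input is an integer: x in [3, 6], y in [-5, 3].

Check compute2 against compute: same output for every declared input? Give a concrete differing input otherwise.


Differences: constant usage differs, plus arithmetic usage differs, plus min/max/abs usage differs, plus loop structure differs, plus statement counts differ, plus comparison usage differs — yet all 36 inputs agree.
verdict: equivalent


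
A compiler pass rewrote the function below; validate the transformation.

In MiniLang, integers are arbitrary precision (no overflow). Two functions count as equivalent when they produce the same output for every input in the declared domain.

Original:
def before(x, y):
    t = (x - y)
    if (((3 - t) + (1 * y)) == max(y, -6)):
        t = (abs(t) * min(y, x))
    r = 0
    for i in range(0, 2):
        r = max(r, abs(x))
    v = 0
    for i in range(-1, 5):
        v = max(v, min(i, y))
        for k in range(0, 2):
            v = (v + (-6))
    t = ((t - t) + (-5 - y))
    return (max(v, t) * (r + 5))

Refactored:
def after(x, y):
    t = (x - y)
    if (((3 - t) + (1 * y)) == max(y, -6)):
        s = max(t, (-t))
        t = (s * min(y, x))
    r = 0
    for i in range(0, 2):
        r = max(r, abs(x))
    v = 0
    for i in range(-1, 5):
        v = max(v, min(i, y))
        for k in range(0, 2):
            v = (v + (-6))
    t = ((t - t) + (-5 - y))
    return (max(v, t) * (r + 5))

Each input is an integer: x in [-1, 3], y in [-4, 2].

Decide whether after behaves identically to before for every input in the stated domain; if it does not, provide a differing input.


Equivalent — the differences include statement counts differ; and min/max/abs usage differs; and local variable names differ, yet no declared input distinguishes the two.
As a probe, take x=0, y=-3: before runs t becomes 3; next (((3 - t) + (1 * y)) == max(y, -6)) evaluates to true; next t becomes -9; next r becomes 0; next at i=0:; next r becomes 0; next at i=1:; next r becomes 0; next v becomes 0; next at i=-1:; next v becomes 0; next at k=0:; next v becomes -6; next at k=1:; next v becomes -12; next at i=0:; next v becomes -3; next at k=0:; next v becomes -9; next at k=1:; next v becomes -15; next at i=1:; next v becomes -3; next at k=0:; next v becomes -9; next at k=1:; next v becomes -15; next at i=2:; next v becomes -3; next at k=0:; next v becomes -9; next at k=1:; next v becomes -15; next at i=3:; next v becomes -3; next at k=0:; next v becomes -9; next at k=1:; next v becomes -15; next at i=4:; next v becomes -3; next at k=0:; next v becomes -9; next at k=1:; next v becomes -15; next t becomes -2; next final value -10; after runs t becomes 3; next (((3 - t) + (1 * y)) == max(y, -6)) evaluates to true; next s becomes 3; next t becomes -9; next r becomes 0; next at i=0:; next r becomes 0; next at i=1:; next r becomes 0; next v becomes 0; next at i=-1:; next v becomes 0; next at k=0:; next v becomes -6; next at k=1:; next v becomes -12; next at i=0:; next v becomes -3; next at k=0:; next v becomes -9; next at k=1:; next v becomes -15; next at i=1:; next v becomes -3; next at k=0:; next v becomes -9; next at k=1:; next v becomes -15; next at i=2:; next v becomes -3; next at k=0:; next v becomes -9; next at k=1:; next v becomes -15; next at i=3:; next v becomes -3; next at k=0:; next v becomes -9; next at k=1:; next v becomes -15; next at i=4:; next v becomes -3; next at k=0:; next v becomes -9; next at k=1:; next v becomes -15; next t becomes -2; next final value -10; both end at -10.
Across all 35 domain points the two functions coincide.
verdict: equivalent


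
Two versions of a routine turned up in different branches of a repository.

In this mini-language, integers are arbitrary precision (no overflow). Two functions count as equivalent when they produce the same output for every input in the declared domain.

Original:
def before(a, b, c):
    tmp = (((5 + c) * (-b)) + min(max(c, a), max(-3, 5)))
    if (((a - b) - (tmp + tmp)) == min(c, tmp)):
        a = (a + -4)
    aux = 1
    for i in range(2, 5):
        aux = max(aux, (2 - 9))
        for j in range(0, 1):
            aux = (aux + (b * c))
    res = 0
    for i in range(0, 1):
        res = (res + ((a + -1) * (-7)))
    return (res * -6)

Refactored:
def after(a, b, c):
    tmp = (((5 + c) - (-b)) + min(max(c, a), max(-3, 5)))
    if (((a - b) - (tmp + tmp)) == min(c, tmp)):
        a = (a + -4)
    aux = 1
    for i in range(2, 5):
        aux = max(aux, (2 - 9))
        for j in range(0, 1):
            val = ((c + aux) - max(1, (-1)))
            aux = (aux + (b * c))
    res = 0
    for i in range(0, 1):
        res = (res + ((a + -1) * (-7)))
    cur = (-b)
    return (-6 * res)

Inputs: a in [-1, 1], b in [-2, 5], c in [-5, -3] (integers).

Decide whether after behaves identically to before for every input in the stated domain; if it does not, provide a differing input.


Run the pair on a=-1, b=0, c=-3.
before: tmp becomes -1; next (((a - b) - (tmp + tmp)) == min(c, tmp)) evaluates to false; next aux becomes 1; next at i=2:; next aux becomes 1; next at j=0:; next aux becomes 1; next at i=3:; next aux becomes 1; next at j=0:; next aux becomes 1; next at i=4:; next aux becomes 1; next at j=0:; next aux becomes 1; next res becomes 0; next at i=0:; next res becomes 14; next final value -84
after: tmp becomes 1; next (((a - b) - (tmp + tmp)) == min(c, tmp)) evaluates to true; next a becomes -5; next aux becomes 1; next at i=2:; next aux becomes 1; next at j=0:; next val becomes -3; next aux becomes 1; next at i=3:; next aux becomes 1; next at j=0:; next val becomes -3; next aux becomes 1; next at i=4:; next aux becomes 1; next at j=0:; next val becomes -3; next aux becomes 1; next res becomes 0; next at i=0:; next res becomes 42; next cur becomes 0; next final value -252
-84 and -252 differ, so these are not the same function on this domain.
verdict: not equivalent; witness: a=-1, b=0, c=-3


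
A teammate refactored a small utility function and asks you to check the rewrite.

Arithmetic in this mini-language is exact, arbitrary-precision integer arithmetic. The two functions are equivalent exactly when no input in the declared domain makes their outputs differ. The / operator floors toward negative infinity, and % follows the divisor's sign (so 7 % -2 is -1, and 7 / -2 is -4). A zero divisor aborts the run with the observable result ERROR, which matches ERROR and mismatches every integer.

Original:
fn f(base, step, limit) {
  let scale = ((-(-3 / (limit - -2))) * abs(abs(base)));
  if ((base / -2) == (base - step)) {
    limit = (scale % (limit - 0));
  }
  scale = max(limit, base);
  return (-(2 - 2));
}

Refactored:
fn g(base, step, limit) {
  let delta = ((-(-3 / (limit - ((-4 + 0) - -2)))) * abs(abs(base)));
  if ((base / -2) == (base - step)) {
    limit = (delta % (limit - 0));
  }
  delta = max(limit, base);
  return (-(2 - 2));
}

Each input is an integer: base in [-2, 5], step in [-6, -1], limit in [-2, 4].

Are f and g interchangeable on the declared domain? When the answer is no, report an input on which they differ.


This is a faithful refactor — local variable names differ, plus constant usage differs, plus arithmetic usage differs, but the computed results match everywhere.
One worked example (base=3, step=-1, limit=4) — f: scale = 3; ((base / -2) == (base - step)) -> false; scale = 4; return 0; g: delta = 3; ((base / -2) == (base - step)) -> false; delta = 4; return 0; agreement on 0.
Across all 336 domain points the two functions coincide.
verdict: equivalent


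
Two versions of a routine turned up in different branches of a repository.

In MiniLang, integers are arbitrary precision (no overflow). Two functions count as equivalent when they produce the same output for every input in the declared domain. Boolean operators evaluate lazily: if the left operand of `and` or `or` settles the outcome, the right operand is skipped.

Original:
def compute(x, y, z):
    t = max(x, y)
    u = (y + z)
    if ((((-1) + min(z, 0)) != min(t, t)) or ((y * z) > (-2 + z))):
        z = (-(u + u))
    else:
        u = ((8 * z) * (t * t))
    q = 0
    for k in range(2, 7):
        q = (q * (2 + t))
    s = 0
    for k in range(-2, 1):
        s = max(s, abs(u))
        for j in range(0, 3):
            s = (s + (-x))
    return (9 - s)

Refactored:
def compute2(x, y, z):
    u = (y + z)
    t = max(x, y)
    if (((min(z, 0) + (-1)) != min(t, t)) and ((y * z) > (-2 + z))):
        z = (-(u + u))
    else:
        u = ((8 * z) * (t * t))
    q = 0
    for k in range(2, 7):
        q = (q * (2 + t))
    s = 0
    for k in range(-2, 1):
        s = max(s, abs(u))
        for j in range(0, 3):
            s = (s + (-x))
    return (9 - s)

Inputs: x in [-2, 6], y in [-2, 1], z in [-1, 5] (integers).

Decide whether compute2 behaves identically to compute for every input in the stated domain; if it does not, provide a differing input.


Not equivalent: x=-2, y=-2, z=-1 separates them (-12 vs -41).
compute: t = -2; u = -3; ((((-1) + min(z, 0)) != min(t, t)) or ((y * z) > (-2 + z))) -> true; z = 6; q = 0; [k=2]; q = 0; [k=3]; q = 0; [k=4]; q = 0; [k=5]; q = 0; [k=6]; q = 0; s = 0; [k=-2]; s = 3; [j=0]; s = 5; [j=1]; s = 7; [j=2]; s = 9; [k=-1]; s = 9; [j=0]; s = 11; [j=1]; s = 13; [j=2]; s = 15; [k=0]; s = 15; [j=0]; s = 17; [j=1]; s = 19; [j=2]; s = 21; return -12
compute2: u = -3; t = -2; (((min(z, 0) + (-1)) != min(t, t)) and ((y * z) > (-2 + z))) -> false; u = -32; q = 0; [k=2]; q = 0; [k=3]; q = 0; [k=4]; q = 0; [k=5]; q = 0; [k=6]; q = 0; s = 0; [k=-2]; s = 32; [j=0]; s = 34; [j=1]; s = 36; [j=2]; s = 38; [k=-1]; s = 38; [j=0]; s = 40; [j=1]; s = 42; [j=2]; s = 44; [k=0]; s = 44; [j=0]; s = 46; [j=1]; s = 48; [j=2]; s = 50; return -41
verdict: not equivalent; witness: x=-2, y=-2, z=-1


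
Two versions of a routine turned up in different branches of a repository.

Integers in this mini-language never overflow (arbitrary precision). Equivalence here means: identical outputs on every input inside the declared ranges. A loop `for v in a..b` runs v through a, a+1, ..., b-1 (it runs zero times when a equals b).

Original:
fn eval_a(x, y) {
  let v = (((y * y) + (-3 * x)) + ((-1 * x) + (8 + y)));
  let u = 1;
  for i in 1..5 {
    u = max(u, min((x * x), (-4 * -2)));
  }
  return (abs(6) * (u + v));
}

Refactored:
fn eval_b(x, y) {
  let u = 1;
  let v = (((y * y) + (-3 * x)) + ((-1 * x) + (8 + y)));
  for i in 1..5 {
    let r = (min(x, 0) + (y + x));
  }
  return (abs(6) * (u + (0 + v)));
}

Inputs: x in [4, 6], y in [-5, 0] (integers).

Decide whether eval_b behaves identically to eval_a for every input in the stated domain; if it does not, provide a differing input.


Take x=4, y=-5.
eval_a: v=12, then u=1, then (i=1), then u=8, then (i=2), then u=8, then (i=3), then u=8, then (i=4), then u=8, then returns 120
eval_b: u=1, then v=12, then (i=1), then r=-1, then (i=2), then r=-1, then (i=3), then r=-1, then (i=4), then r=-1, then returns 78
120 and 78 differ, so these are not the same function on this domain.
verdict: not equivalent; witness: x=4, y=-5


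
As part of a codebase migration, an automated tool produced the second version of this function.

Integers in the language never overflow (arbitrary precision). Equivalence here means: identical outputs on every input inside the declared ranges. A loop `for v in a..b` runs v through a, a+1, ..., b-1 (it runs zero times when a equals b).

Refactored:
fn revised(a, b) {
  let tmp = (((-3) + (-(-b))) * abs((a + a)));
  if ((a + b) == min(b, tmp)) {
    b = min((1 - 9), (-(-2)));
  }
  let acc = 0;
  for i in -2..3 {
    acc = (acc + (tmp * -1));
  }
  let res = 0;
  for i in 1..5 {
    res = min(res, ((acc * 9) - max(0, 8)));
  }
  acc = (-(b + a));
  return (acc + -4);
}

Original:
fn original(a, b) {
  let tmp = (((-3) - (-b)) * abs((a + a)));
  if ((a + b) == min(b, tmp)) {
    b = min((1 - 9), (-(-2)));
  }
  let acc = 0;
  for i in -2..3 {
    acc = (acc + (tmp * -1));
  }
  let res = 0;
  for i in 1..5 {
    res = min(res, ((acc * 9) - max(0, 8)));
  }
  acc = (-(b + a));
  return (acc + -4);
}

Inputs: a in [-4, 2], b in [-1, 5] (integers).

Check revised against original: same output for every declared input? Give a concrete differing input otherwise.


Comparing the listings, the differences include: arithmetic usage differs.
As a probe, take a=-4, b=4: original runs tmp=8, then ((a + b) == min(b, tmp)) is false, then acc=0, then (i=-2), then acc=-8, then (i=-1), then acc=-16, then (i=0), then acc=-24, then (i=1), then acc=-32, then (i=2), then acc=-40, then res=0, then (i=1), then res=-368, then (i=2), then res=-368, then (i=3), then res=-368, then (i=4), then res=-368, then acc=0, then returns -4; revised runs tmp=8, then ((a + b) == min(b, tmp)) is false, then acc=0, then (i=-2), then acc=-8, then (i=-1), then acc=-16, then (i=0), then acc=-24, then (i=1), then acc=-32, then (i=2), then acc=-40, then res=0, then (i=1), then res=-368, then (i=2), then res=-368, then (i=3), then res=-368, then (i=4), then res=-368, then acc=0, then returns -4; both end at -4.
Every one of the 49 inputs gives matching results.
verdict: equivalent


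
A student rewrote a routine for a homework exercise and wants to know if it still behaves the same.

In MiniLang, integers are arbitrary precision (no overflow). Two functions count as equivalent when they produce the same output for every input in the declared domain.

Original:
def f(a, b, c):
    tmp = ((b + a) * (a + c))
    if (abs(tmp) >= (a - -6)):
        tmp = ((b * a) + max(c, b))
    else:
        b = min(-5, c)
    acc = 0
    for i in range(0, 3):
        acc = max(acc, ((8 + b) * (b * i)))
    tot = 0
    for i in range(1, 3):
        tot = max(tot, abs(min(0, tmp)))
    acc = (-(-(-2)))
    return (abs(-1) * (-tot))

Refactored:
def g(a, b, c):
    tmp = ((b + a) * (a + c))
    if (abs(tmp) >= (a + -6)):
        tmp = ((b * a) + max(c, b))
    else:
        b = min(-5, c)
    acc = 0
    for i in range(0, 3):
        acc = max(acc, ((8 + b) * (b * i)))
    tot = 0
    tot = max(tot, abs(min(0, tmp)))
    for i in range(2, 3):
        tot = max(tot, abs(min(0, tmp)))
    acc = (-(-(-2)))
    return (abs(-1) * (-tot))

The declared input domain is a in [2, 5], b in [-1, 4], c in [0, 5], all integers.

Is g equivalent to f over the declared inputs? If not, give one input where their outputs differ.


Input a=2, b=-1, c=0: 0 from f versus -2 from g.
verdict: not equivalent; witness: a=2, b=-1, c=0


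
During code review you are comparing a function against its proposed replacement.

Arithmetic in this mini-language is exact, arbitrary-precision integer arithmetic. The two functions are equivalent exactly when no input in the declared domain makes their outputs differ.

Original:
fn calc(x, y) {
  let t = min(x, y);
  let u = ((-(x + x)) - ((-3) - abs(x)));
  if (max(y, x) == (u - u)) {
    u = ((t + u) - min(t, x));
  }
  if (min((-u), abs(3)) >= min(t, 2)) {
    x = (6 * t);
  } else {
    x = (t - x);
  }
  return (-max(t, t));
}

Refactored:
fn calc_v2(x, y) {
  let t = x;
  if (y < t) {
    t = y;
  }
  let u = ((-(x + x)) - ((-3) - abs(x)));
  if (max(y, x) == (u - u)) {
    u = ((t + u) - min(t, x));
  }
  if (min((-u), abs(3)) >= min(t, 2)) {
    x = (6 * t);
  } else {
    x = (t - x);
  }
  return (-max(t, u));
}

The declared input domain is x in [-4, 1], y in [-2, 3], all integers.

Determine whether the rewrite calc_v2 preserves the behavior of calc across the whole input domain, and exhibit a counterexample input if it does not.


Run the pair on x=-4, y=-2.
calc: t=-4, then u=15, then (max(y, x) == (u - u)) is false, then (min((-u), abs(3)) >= min(t, 2)) is false, then x=0, then returns 4
calc_v2: t=-4, then (y < t) is false, then u=15, then (max(y, x) == (u - u)) is false, then (min((-u), abs(3)) >= min(t, 2)) is false, then x=0, then returns -15
4 vs -15 — the two versions disagree here.
verdict: not equivalent; witness: x=-4, y=-2


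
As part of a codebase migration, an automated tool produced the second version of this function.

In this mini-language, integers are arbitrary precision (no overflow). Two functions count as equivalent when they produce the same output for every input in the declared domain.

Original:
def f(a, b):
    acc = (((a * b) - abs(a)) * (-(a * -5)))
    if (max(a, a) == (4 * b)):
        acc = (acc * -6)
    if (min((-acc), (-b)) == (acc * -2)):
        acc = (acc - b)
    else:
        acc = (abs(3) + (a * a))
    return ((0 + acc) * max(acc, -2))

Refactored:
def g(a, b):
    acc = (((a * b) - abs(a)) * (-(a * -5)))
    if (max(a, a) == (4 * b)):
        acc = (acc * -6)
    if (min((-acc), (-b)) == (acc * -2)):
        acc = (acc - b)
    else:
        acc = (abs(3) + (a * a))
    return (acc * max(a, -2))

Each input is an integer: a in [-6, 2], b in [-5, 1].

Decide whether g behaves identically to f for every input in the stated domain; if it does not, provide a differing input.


Consider the input a=-6, b=-5.
f: acc becomes -720; next (max(a, a) == (4 * b)) evaluates to false; next (min((-acc), (-b)) == (acc * -2)) evaluates to false; next acc becomes 39; next final value 1521
g: acc becomes -720; next (max(a, a) == (4 * b)) evaluates to false; next (min((-acc), (-b)) == (acc * -2)) evaluates to false; next acc becomes 39; next final value -78
1521 != -78, so the rewrite changes behavior.
verdict: not equivalent; witness: a=-6, b=-5


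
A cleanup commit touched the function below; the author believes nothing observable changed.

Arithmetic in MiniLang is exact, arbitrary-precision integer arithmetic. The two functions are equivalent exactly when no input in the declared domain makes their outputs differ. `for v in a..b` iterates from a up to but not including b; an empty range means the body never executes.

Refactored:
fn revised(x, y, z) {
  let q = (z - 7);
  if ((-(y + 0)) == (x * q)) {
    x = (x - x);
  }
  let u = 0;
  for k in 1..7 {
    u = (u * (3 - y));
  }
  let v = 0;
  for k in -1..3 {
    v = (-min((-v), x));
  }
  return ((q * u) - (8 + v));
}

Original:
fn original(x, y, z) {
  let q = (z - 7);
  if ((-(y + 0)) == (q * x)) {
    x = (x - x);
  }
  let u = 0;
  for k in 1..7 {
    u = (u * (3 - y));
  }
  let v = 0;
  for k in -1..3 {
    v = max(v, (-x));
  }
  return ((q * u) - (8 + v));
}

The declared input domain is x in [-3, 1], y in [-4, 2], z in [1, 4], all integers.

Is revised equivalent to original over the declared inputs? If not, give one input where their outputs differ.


Differences: min/max/abs usage differs — yet all 140 inputs agree.
verdict: equivalent


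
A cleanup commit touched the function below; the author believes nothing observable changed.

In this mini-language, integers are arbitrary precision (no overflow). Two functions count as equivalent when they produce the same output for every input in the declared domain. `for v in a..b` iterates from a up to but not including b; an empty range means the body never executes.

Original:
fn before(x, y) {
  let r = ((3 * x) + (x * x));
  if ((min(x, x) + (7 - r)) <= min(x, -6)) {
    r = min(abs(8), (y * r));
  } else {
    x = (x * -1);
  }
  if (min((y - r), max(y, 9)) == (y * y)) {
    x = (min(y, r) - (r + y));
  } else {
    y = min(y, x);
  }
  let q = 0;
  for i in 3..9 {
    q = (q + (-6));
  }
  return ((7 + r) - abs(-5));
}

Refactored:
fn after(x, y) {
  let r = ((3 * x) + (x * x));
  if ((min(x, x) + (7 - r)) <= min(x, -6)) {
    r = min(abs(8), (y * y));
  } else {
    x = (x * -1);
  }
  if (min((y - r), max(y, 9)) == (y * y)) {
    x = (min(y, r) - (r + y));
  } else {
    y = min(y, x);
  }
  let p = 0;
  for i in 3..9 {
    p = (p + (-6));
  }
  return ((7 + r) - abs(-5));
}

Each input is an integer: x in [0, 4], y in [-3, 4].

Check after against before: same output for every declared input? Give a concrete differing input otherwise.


There is a counterexample at x=3, y=-3: -52 on one side, 10 on the other.
before: r becomes 18; next ((min(x, x) + (7 - r)) <= min(x, -6)) evaluates to true; next r becomes -54; next (min((y - r), max(y, 9)) == (y * y)) evaluates to true; next x becomes 3; next q becomes 0; next at i=3:; next q becomes -6; next at i=4:; next q becomes -12; next at i=5:; next q becomes -18; next at i=6:; next q becomes -24; next at i=7:; next q becomes -30; next at i=8:; next q becomes -36; next final value -52
after: r becomes 18; next ((min(x, x) + (7 - r)) <= min(x, -6)) evaluates to true; next r becomes 8; next (min((y - r), max(y, 9)) == (y * y)) evaluates to false; next y becomes -3; next p becomes 0; next at i=3:; next p becomes -6; next at i=4:; next p becomes -12; next at i=5:; next p becomes -18; next at i=6:; next p becomes -24; next at i=7:; next p becomes -30; next at i=8:; next p becomes -36; next final value 10
verdict: not equivalent; witness: x=3, y=-3


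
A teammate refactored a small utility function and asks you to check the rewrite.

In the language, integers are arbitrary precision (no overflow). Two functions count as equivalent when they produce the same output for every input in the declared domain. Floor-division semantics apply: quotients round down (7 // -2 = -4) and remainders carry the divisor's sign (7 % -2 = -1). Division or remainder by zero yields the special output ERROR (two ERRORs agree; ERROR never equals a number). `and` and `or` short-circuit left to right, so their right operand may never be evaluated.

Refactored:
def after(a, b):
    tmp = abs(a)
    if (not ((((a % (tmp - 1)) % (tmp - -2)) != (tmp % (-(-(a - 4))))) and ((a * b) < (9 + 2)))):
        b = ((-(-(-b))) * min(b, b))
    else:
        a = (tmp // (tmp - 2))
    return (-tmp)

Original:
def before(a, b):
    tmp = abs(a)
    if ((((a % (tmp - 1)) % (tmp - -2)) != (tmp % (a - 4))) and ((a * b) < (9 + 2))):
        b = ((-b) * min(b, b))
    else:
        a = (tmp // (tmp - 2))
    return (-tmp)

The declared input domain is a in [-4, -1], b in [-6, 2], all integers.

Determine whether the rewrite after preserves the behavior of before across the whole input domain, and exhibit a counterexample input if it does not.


There is a counterexample at a=-2, b=-6: ERROR on one side, -2 on the other.
before: tmp=2, then ((((a % (tmp - 1)) % (tmp - -2)) != (tmp % (a - 4))) and ((a * b) < (9 + 2))) is false, then a zero divisor aborts: ERROR
after: tmp=2, then (not ((((a % (tmp - 1)) % (tmp - -2)) != (tmp % (-(-(a - 4))))) and ((a * b) < (9 + 2)))) is true, then b=-36, then returns -2
verdict: not equivalent; witness: a=-2, b=-6


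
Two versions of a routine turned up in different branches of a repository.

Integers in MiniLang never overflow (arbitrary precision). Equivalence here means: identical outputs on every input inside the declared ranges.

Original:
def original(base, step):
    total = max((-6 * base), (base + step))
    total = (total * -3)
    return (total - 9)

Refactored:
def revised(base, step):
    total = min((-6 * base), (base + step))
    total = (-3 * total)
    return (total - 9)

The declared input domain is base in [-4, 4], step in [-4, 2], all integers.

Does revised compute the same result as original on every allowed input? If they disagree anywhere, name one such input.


Run the pair on base=-4, step=-4.
original: total=24, then total=-72, then returns -81
revised: total=-8, then total=24, then returns 15
-81 against 15: the behavior changed.
verdict: not equivalent; witness: base=-4, step=-4


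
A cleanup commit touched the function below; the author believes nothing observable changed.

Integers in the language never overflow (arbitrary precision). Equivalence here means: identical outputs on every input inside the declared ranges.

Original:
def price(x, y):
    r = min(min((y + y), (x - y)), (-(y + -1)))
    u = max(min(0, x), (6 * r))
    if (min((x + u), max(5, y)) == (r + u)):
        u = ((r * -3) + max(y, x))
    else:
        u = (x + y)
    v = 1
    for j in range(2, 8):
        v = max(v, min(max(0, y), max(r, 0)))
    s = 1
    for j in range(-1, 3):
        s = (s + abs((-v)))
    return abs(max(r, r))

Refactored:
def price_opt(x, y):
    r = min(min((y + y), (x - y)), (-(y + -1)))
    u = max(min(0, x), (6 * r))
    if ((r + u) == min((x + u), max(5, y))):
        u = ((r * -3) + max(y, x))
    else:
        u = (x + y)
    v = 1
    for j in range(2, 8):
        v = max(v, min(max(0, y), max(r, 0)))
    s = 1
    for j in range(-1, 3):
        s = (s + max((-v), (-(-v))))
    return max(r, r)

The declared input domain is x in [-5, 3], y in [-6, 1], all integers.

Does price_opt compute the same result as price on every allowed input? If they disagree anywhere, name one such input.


The rewrite breaks on x=-5, y=-6, where the results are 12 and -12.
price: r = -12; u = -5; (min((x + u), max(5, y)) == (r + u)) -> false; u = -11; v = 1; [j=2]; v = 1; [j=3]; v = 1; [j=4]; v = 1; [j=5]; v = 1; [j=6]; v = 1; [j=7]; v = 1; s = 1; [j=-1]; s = 2; [j=0]; s = 3; [j=1]; s = 4; [j=2]; s = 5; return 12
price_opt: r = -12; u = -5; ((r + u) == min((x + u), max(5, y))) -> false; u = -11; v = 1; [j=2]; v = 1; [j=3]; v = 1; [j=4]; v = 1; [j=5]; v = 1; [j=6]; v = 1; [j=7]; v = 1; s = 1; [j=-1]; s = 2; [j=0]; s = 3; [j=1]; s = 4; [j=2]; s = 5; return -12
verdict: not equivalent; witness: x=-5, y=-6


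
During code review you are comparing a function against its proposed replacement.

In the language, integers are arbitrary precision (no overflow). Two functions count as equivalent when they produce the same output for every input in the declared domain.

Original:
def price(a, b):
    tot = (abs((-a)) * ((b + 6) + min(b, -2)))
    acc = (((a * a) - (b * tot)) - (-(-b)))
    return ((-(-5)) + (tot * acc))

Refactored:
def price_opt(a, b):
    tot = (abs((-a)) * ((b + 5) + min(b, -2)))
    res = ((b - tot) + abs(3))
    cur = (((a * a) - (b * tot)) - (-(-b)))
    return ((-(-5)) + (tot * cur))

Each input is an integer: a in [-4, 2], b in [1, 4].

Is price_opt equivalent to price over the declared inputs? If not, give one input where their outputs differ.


Try a=-4, b=1.
price: tot := 20 | acc := -5 | result -95
price_opt: tot := 16 | res := -12 | cur := -1 | result -11
-95 vs -11 — the two versions disagree here.
verdict: not equivalent; witness: a=-4, b=1


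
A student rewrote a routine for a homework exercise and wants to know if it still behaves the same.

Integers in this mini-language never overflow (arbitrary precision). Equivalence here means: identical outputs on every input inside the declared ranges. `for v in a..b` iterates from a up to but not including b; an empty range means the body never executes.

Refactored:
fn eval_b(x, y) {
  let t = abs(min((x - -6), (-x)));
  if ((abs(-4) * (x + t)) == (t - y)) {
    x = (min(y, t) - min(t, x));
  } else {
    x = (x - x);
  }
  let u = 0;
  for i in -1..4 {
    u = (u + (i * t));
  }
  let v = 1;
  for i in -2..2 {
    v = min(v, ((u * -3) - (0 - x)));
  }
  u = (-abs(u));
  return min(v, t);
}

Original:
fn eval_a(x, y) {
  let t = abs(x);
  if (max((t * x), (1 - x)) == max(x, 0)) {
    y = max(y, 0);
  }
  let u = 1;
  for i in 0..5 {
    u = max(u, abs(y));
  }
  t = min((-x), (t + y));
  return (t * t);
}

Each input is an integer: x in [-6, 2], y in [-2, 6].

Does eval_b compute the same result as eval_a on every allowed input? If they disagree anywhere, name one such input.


Not equivalent: x=-6, y=-2 separates them (16 vs 0).
eval_a: t := 6 | (max((t * x), (1 - x)) == max(x, 0)): false | u := 1 | iter i=0: | u := 2 | iter i=1: | u := 2 | iter i=2: | u := 2 | iter i=3: | u := 2 | iter i=4: | u := 2 | t := 4 | result 16
eval_b: t := 0 | ((abs(-4) * (x + t)) == (t - y)): false | x := 0 | u := 0 | iter i=-1: | u := 0 | iter i=0: | u := 0 | iter i=1: | u := 0 | iter i=2: | u := 0 | iter i=3: | u := 0 | v := 1 | iter i=-2: | v := 0 | iter i=-1: | v := 0 | iter i=0: | v := 0 | iter i=1: | v := 0 | u := 0 | result 0
verdict: not equivalent; witness: x=-6, y=-2
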